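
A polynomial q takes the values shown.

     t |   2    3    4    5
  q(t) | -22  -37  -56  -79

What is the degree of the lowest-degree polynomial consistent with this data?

Forward differences of the values at t = 2, 3, 4, 5:
  q  : -22  -37  -56  -79
  Δ  : -15  -19  -23
  Δ^2: -4  -4
  Δ^3: 0
The second differences are constant (-4) and nonzero, while all higher differences vanish, so the minimal degree is 2.

2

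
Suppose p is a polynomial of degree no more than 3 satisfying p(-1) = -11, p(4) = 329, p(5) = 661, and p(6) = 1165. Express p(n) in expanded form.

Using the Lagrange interpolation formula with nodes -1, 4, 5, 6:
  L_0(n) = (n - 4)(n - 5)(n - 6) / -210
  L_1(n) = (n + 1)(n - 5)(n - 6) / 10
  L_2(n) = (n + 1)(n - 4)(n - 6) / -6
  L_3(n) = (n + 1)(n - 4)(n - 5) / 14
Then p(n) = -11·L_0(n) + 329·L_1(n) + 661·L_2(n) + 1165·L_3(n).
Expanding and collecting terms gives p(n) = 6n^3 - 4n^2 + 2n + 1.
Check: p(5) = 661. ✓

p(n) = 6n^3 - 4n^2 + 2n + 1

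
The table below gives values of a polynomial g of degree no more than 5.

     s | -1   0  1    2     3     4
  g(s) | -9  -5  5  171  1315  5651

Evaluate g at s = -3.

-1559

Using the Lagrange interpolation formula with nodes -1, 0, 1, 2, 3, 4:
  L_0(s) = s(s - 1)(s - 2)(s - 3)(s - 4) / -120
  L_1(s) = (s + 1)(s - 1)(s - 2)(s - 3)(s - 4) / 24
  L_2(s) = (s + 1)s(s - 2)(s - 3)(s - 4) / -12
  L_3(s) = (s + 1)s(s - 1)(s - 3)(s - 4) / 12
  L_4(s) = (s + 1)s(s - 1)(s - 2)(s - 4) / -24
  L_5(s) = (s + 1)s(s - 1)(s - 2)(s - 3) / 120
Then g(s) = -9·L_0(s) - 5·L_1(s) + 5·L_2(s) + 171·L_3(s) + 1315·L_4(s) + 5651·L_5(s).
Expanding and collecting terms gives g(s) = 6s^5 - 2s^4 - s^3 + 5s^2 + 2s - 5.
Evaluating at s = -3: g(-3) = -1559.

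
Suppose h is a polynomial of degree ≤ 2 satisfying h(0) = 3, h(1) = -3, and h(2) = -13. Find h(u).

Using the Lagrange interpolation formula with nodes 0, 1, 2:
  L_0(u) = (u - 1)(u - 2) / 2
  L_1(u) = u(u - 2) / -1
  L_2(u) = u(u - 1) / 2
Then h(u) = 3·L_0(u) - 3·L_1(u) - 13·L_2(u).
Expanding and collecting terms gives h(u) = -2u^2 - 4u + 3.
Check: h(2) = -13. ✓

h(u) = -2u^2 - 4u + 3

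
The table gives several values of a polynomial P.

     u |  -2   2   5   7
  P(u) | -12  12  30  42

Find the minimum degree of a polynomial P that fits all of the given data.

Divided differences on the nodes -2, 2, 5, 7:
  order 0: -12  12  30  42
  order 1: 6  6  6
  order 2: 0  0
  order 3: 0
The order-1 divided differences are all 6 (nonzero) and every higher order vanishes, so the data lies on a polynomial of degree exactly 1.

1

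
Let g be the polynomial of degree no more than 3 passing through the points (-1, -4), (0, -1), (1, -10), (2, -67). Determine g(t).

g(t) = -6t^3 - 6t^2 + 3t - 1

Using the Lagrange interpolation formula with nodes -1, 0, 1, 2:
  L_0(t) = t(t - 1)(t - 2) / -6
  L_1(t) = (t + 1)(t - 1)(t - 2) / 2
  L_2(t) = (t + 1)t(t - 2) / -2
  L_3(t) = (t + 1)t(t - 1) / 6
Then g(t) = -4·L_0(t) - 1·L_1(t) - 10·L_2(t) - 67·L_3(t).
Expanding and collecting terms gives g(t) = -6t³ - 6t² + 3t - 1.
Check: g(1) = -10. ✓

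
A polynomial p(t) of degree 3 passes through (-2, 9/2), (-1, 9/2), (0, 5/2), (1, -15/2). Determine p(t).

Write p(t) = at^3 + bt^2 + ct + d. Substituting each data point gives a linear system:
  -8a + 4b - 2c + d = 9/2
  -a + b - c + d = 9/2
  d = 5/2
  a + b + c + d = -15/2
Solving the system yields a = -1, b = -4, c = -5, d = 5/2.
So p(t) = -t^3 - 4t^2 - 5t + 5/2.
Check: p(-1) = 9/2. ✓

p(t) = -t^3 - 4t^2 - 5t + 5/2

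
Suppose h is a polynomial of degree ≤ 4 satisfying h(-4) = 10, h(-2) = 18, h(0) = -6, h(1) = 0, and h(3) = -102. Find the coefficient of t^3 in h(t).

Write h(t) = at^4 + bt^3 + ct^2 + dt + e. Substituting each data point gives a linear system:
  256a - 64b + 16c - 4d + e = 10
  16a - 8b + 4c - 2d + e = 18
  e = -6
  a + b + c + d + e = 0
  81a + 27b + 9c + 3d + e = -102
Solving the system yields a = -1, b = -3, c = 6, d = 4, e = -6.
So h(t) = -t^4 - 3t^3 + 6t^2 + 4t - 6.
The coefficient of t^3 is -3.

-3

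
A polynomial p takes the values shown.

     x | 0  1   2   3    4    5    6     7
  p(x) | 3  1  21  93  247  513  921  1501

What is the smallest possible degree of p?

3

Forward differences of the values at x = 0, 1, 2, 3, 4, 5, 6, 7:
  p  : 3  1  21  93  247  513  921  1501
  Δ  : -2  20  72  154  266  408  580
  Δ^2: 22  52  82  112  142  172
  Δ^3: 30  30  30  30  30
  Δ^4: 0  0  0  0
  Δ^5: 0  0  0
  Δ^6: 0  0
  Δ^7: 0
The third differences are constant (30) and nonzero, while all higher differences vanish, so the minimal degree is 3.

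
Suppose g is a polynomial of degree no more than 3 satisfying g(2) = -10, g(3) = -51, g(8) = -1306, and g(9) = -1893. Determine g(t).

g(t) = -3t^3 + 4t^2 - 4t + 6

Write g(t) = at^3 + bt^2 + ct + d. Substituting each data point gives a linear system:
  8a + 4b + 2c + d = -10
  27a + 9b + 3c + d = -51
  512a + 64b + 8c + d = -1306
  729a + 81b + 9c + d = -1893
Solving the system yields a = -3, b = 4, c = -4, d = 6.
So g(t) = -3t^3 + 4t^2 - 4t + 6.
Check: g(9) = -1893. ✓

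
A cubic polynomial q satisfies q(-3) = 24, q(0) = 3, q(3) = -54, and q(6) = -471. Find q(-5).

Forward differences of the values at t = -3, 0, 3, 6:
  q  : 24  3  -54  -471
  Δ  : -21  -57  -417
  Δ^2: -36  -360
  Δ^3: -324
The third differences are constant, confirming degree 3.
Interpolating (Newton forward form) and evaluating at t = -5 gives q(-5) = 178.

178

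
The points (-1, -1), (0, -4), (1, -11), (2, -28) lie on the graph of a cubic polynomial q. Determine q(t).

Using the Lagrange interpolation formula with nodes -1, 0, 1, 2:
  L_0(t) = t(t - 1)(t - 2) / -6
  L_1(t) = (t + 1)(t - 1)(t - 2) / 2
  L_2(t) = (t + 1)t(t - 2) / -2
  L_3(t) = (t + 1)t(t - 1) / 6
Then q(t) = -1·L_0(t) - 4·L_1(t) - 11·L_2(t) - 28·L_3(t).
Expanding and collecting terms gives q(t) = -t^3 - 2t^2 - 4t - 4.
Check: q(2) = -28. ✓

q(t) = -t^3 - 2t^2 - 4t - 4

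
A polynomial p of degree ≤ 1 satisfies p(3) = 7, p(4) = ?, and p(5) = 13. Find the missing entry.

The 2 known points determine the degree-1 polynomial uniquely.
Write p(x) = ax + b. Substituting each data point gives a linear system:
  3a + b = 7
  5a + b = 13
Solving the system yields a = 3, b = -2.
So p(x) = 3x - 2.
Then p(4) = 10.

10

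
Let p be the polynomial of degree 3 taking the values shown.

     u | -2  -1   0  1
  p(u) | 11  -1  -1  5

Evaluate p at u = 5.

-31

Using the Lagrange interpolation formula with nodes -2, -1, 0, 1:
  L_0(u) = (u + 1)u(u - 1) / -6
  L_1(u) = (u + 2)u(u - 1) / 2
  L_2(u) = (u + 2)(u + 1)(u - 1) / -2
  L_3(u) = (u + 2)(u + 1)u / 6
Then p(u) = 11·L_0(u) - 1·L_1(u) - 1·L_2(u) + 5·L_3(u).
Expanding and collecting terms gives p(u) = -u³ + 3u² + 4u - 1.
Evaluating at u = 5: p(5) = -31.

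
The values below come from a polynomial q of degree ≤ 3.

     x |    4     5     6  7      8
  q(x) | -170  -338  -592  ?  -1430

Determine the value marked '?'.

On equispaced nodes a degree-3 polynomial has vanishing fourth forward difference, so
  q(4) - 4·q(5) + 6·q(6) - 4·q(7) + q(8) = 0.
Substituting the known values and solving for q(7):
  -4·q(7) = 3800
  q(7) = -950.

-950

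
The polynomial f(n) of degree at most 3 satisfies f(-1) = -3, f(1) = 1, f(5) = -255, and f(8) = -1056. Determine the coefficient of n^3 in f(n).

-2

Write f(n) = an^3 + bn^2 + cn + d. Substituting each data point gives a linear system:
  -a + b - c + d = -3
  a + b + c + d = 1
  125a + 25b + 5c + d = -255
  512a + 64b + 8c + d = -1056
Solving the system yields a = -2, b = -1, c = 4, d = 0.
So f(n) = -2n^3 - n^2 + 4n.
The leading coefficient is -2.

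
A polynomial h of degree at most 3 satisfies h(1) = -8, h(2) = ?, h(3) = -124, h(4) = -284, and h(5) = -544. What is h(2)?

-40

On equispaced nodes a degree-3 polynomial has vanishing fourth forward difference, so
  h(1) - 4·h(2) + 6·h(3) - 4·h(4) + h(5) = 0.
Substituting the known values and solving for h(2):
  -4·h(2) = 160
  h(2) = -40.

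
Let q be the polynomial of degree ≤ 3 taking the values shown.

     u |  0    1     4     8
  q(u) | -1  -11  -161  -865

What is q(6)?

Write q(u) = au^3 + bu^2 + cu + d. Substituting each data point gives a linear system:
  d = -1
  a + b + c + d = -11
  64a + 16b + 4c + d = -161
  512a + 64b + 8c + d = -865
Solving the system yields a = -1, b = -5, c = -4, d = -1.
So q(u) = -u³ - 5u² - 4u - 1.
Then q(6) = -421.

-421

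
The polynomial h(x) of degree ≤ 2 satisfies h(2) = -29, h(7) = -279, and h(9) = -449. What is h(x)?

Write h(x) = ax^2 + bx + c. Substituting each data point gives a linear system:
  4a + 2b + c = -29
  49a + 7b + c = -279
  81a + 9b + c = -449
Solving the system yields a = -5, b = -5, c = 1.
So h(x) = -5x^2 - 5x + 1.
Check: h(9) = -449. ✓

h(x) = -5x^2 - 5x + 1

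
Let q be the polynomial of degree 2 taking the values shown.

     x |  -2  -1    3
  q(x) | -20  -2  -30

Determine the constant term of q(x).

Write q(x) = ax^2 + bx + c. Substituting each data point gives a linear system:
  4a - 2b + c = -20
  a - b + c = -2
  9a + 3b + c = -30
Solving the system yields a = -5, b = 3, c = 6.
So q(x) = -5x² + 3x + 6.
The constant term is 6.

6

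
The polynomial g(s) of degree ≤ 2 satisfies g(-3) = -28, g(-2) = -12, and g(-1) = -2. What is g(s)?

g(s) = -3s^2 + s + 2

Write g(s) = as^2 + bs + c. Substituting each data point gives a linear system:
  9a - 3b + c = -28
  4a - 2b + c = -12
  a - b + c = -2
Solving the system yields a = -3, b = 1, c = 2.
So g(s) = -3s^2 + s + 2.
Check: g(-3) = -28. ✓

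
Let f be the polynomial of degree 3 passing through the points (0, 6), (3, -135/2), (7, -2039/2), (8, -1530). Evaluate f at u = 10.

-3004

Write f(u) = au^3 + bu^2 + cu + d. Substituting each data point gives a linear system:
  d = 6
  27a + 9b + 3c + d = -135/2
  343a + 49b + 7c + d = -2039/2
  512a + 64b + 8c + d = -1530
Solving the system yields a = -3, b = -1/2, c = 4, d = 6.
So f(u) = -3u^3 - (1/2)u^2 + 4u + 6.
Then f(10) = -3004.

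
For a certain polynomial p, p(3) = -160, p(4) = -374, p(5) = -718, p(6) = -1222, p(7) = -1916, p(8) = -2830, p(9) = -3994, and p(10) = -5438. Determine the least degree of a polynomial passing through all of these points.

Forward differences of the values at t = 3, 4, 5, 6, 7, 8, 9, 10:
  p  : -160  -374  -718  -1222  -1916  -2830  -3994  -5438
  Δ  : -214  -344  -504  -694  -914  -1164  -1444
  Δ^2: -130  -160  -190  -220  -250  -280
  Δ^3: -30  -30  -30  -30  -30
  Δ^4: 0  0  0  0
  Δ^5: 0  0  0
  Δ^6: 0  0
  Δ^7: 0
The third differences are constant (-30) and nonzero, while all higher differences vanish, so the minimal degree is 3.

3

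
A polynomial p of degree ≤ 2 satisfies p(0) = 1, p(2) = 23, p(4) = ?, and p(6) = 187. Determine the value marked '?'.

On equispaced nodes a degree-2 polynomial has vanishing third forward difference, so
  - p(0) + 3·p(2) - 3·p(4) + p(6) = 0.
Substituting the known values and solving for p(4):
  -3·p(4) = -255
  p(4) = 85.

85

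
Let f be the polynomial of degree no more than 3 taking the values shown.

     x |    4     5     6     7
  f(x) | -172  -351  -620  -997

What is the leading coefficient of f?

-3

Write f(x) = ax^3 + bx^2 + cx + d. Substituting each data point gives a linear system:
  64a + 16b + 4c + d = -172
  125a + 25b + 5c + d = -351
  216a + 36b + 6c + d = -620
  343a + 49b + 7c + d = -997
Solving the system yields a = -3, b = 0, c = 4, d = 4.
So f(x) = -3x^3 + 4x + 4.
The leading coefficient is -3.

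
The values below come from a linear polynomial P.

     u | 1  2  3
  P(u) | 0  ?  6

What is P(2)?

3

On equispaced nodes a degree-1 polynomial has vanishing second forward difference, so
  P(1) - 2·P(2) + P(3) = 0.
Substituting the known values and solving for P(2):
  -2·P(2) = -6
  P(2) = 3.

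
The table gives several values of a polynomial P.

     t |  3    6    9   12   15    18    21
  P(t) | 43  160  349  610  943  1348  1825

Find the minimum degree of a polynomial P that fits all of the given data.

Forward differences of the values at t = 3, 6, 9, 12, 15, 18, 21:
  P  : 43  160  349  610  943  1348  1825
  Δ  : 117  189  261  333  405  477
  Δ^2: 72  72  72  72  72
  Δ^3: 0  0  0  0
  Δ^4: 0  0  0
  Δ^5: 0  0
  Δ^6: 0
The second differences are constant (72) and nonzero, while all higher differences vanish, so the minimal degree is 2.

2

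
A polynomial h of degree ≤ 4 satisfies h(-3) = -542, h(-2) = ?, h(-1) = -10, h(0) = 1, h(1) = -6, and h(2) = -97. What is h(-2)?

-117

On equispaced nodes a degree-4 polynomial has vanishing fifth forward difference, so
  - h(-3) + 5·h(-2) - 10·h(-1) + 10·h(0) - 5·h(1) + h(2) = 0.
Substituting the known values and solving for h(-2):
  5·h(-2) = -585
  h(-2) = -117.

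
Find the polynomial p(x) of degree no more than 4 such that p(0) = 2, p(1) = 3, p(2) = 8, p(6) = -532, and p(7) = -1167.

Using the Lagrange interpolation formula with nodes 0, 1, 2, 6, 7:
  L_0(x) = (x - 1)(x - 2)(x - 6)(x - 7) / 84
  L_1(x) = x(x - 2)(x - 6)(x - 7) / -30
  L_2(x) = x(x - 1)(x - 6)(x - 7) / 40
  L_3(x) = x(x - 1)(x - 2)(x - 7) / -120
  L_4(x) = x(x - 1)(x - 2)(x - 6) / 210
Then p(x) = 2·L_0(x) + 3·L_1(x) + 8·L_2(x) - 532·L_3(x) - 1167·L_4(x).
Expanding and collecting terms gives p(x) = -x^4 + 4x^3 - 3x^2 + x + 2.
Check: p(7) = -1167. ✓

p(x) = -x^4 + 4x^3 - 3x^2 + x + 2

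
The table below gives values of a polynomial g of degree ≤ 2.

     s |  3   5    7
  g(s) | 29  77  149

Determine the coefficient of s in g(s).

Write g(s) = as^2 + bs + c. Substituting each data point gives a linear system:
  9a + 3b + c = 29
  25a + 5b + c = 77
  49a + 7b + c = 149
Solving the system yields a = 3, b = 0, c = 2.
So g(s) = 3s² + 2.
The coefficient of s is 0.

0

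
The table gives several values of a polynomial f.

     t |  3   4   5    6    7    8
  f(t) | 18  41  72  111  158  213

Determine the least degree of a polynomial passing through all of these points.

Forward differences of the values at t = 3, 4, 5, 6, 7, 8:
  f  : 18  41  72  111  158  213
  Δ  : 23  31  39  47  55
  Δ^2: 8  8  8  8
  Δ^3: 0  0  0
  Δ^4: 0  0
  Δ^5: 0
The second differences are constant (8) and nonzero, while all higher differences vanish, so the minimal degree is 2.

2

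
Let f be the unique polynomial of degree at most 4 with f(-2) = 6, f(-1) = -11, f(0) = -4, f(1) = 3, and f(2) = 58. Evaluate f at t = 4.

Using the Lagrange interpolation formula with nodes -2, -1, 0, 1, 2:
  L_0(t) = (t + 1)t(t - 1)(t - 2) / 24
  L_1(t) = (t + 2)t(t - 1)(t - 2) / -6
  L_2(t) = (t + 2)(t + 1)(t - 1)(t - 2) / 4
  L_3(t) = (t + 2)(t + 1)t(t - 2) / -6
  L_4(t) = (t + 2)(t + 1)t(t - 1) / 24
Then f(t) = 6·L_0(t) - 11·L_1(t) - 4·L_2(t) + 3·L_3(t) + 58·L_4(t).
Expanding and collecting terms gives f(t) = 3t^4 + 2t^3 - 3t^2 + 5t - 4.
Evaluating at t = 4: f(4) = 864.

864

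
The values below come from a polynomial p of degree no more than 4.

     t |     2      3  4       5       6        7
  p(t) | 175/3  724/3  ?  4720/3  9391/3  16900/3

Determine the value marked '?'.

On equispaced nodes a degree-4 polynomial has vanishing fifth forward difference, so
  - p(2) + 5·p(3) - 10·p(4) + 10·p(5) - 5·p(6) + p(7) = 0.
Substituting the known values and solving for p(4):
  -10·p(4) = -20590/3
  p(4) = 2059/3.

2059/3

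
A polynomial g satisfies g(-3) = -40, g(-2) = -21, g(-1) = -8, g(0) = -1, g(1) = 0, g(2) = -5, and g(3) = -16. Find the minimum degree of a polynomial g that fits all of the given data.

2

Forward differences of the values at n = -3, -2, -1, 0, 1, 2, 3:
  g  : -40  -21  -8  -1  0  -5  -16
  Δ  : 19  13  7  1  -5  -11
  Δ^2: -6  -6  -6  -6  -6
  Δ^3: 0  0  0  0
  Δ^4: 0  0  0
  Δ^5: 0  0
  Δ^6: 0
The second differences are constant (-6) and nonzero, while all higher differences vanish, so the minimal degree is 2.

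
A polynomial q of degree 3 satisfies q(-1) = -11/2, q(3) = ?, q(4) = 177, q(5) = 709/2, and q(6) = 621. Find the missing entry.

141/2

The 4 known points determine the degree-3 polynomial uniquely.
Write q(x) = ax^3 + bx^2 + cx + d. Substituting each data point gives a linear system:
  -a + b - c + d = -11/2
  64a + 16b + 4c + d = 177
  125a + 25b + 5c + d = 709/2
  216a + 36b + 6c + d = 621
Solving the system yields a = 3, b = -1/2, c = -1, d = -3.
So q(x) = 3x^3 - (1/2)x^2 - x - 3.
Then q(3) = 141/2.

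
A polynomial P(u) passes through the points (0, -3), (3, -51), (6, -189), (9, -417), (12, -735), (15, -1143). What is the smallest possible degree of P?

Forward differences of the values at u = 0, 3, 6, 9, 12, 15:
  P  : -3  -51  -189  -417  -735  -1143
  Δ  : -48  -138  -228  -318  -408
  Δ^2: -90  -90  -90  -90
  Δ^3: 0  0  0
  Δ^4: 0  0
  Δ^5: 0
The second differences are constant (-90) and nonzero, while all higher differences vanish, so the minimal degree is 2.

2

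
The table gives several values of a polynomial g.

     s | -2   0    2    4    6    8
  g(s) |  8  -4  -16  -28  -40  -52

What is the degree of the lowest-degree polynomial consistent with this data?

1

Forward differences of the values at s = -2, 0, 2, 4, 6, 8:
  g  : 8  -4  -16  -28  -40  -52
  Δ  : -12  -12  -12  -12  -12
  Δ^2: 0  0  0  0
  Δ^3: 0  0  0
  Δ^4: 0  0
  Δ^5: 0
The first differences are constant (-12) and nonzero, while all higher differences vanish, so the minimal degree is 1.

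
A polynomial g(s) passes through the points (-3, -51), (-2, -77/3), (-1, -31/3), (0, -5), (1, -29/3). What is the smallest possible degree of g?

Forward differences of the values at s = -3, -2, -1, 0, 1:
  g  : -51  -77/3  -31/3  -5  -29/3
  Δ  : 76/3  46/3  16/3  -14/3
  Δ^2: -10  -10  -10
  Δ^3: 0  0
  Δ^4: 0
The second differences are constant (-10) and nonzero, while all higher differences vanish, so the minimal degree is 2.

2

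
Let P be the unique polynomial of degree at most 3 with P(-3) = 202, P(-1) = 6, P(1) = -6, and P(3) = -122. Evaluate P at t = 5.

Forward differences of the values at t = -3, -1, 1, 3:
  P  : 202  6  -6  -122
  Δ  : -196  -12  -116
  Δ^2: 184  -104
  Δ^3: -288
The third differences are constant, confirming degree 3.
Interpolating (Newton forward form) and evaluating at t = 5 gives P(5) = -630.

-630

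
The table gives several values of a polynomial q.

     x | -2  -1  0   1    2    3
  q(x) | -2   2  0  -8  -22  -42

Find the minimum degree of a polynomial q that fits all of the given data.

Forward differences of the values at x = -2, -1, 0, 1, 2, 3:
  q  : -2  2  0  -8  -22  -42
  Δ  : 4  -2  -8  -14  -20
  Δ^2: -6  -6  -6  -6
  Δ^3: 0  0  0
  Δ^4: 0  0
  Δ^5: 0
The second differences are constant (-6) and nonzero, while all higher differences vanish, so the minimal degree is 2.

2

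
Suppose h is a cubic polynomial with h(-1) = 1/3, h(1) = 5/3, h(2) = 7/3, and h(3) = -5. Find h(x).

Using the Lagrange interpolation formula with nodes -1, 1, 2, 3:
  L_0(x) = (x - 1)(x - 2)(x - 3) / -24
  L_1(x) = (x + 1)(x - 2)(x - 3) / 4
  L_2(x) = (x + 1)(x - 1)(x - 3) / -3
  L_3(x) = (x + 1)(x - 1)(x - 2) / 8
Then h(x) = 1/3·L_0(x) + 5/3·L_1(x) + 7/3·L_2(x) - 5·L_3(x).
Expanding and collecting terms gives h(x) = -x³ + 2x² + (5/3)x - 1.
Check: h(3) = -5. ✓

h(x) = -x^3 + 2x^2 + (5/3)x - 1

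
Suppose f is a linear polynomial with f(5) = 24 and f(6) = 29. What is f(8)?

39

Write f(u) = au + b. Substituting each data point gives a linear system:
  5a + b = 24
  6a + b = 29
Solving the system yields a = 5, b = -1.
So f(u) = 5u - 1.
Then f(8) = 39.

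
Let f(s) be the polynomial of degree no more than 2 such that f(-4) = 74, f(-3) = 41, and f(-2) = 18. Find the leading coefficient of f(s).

Write f(s) = as^2 + bs + c. Substituting each data point gives a linear system:
  16a - 4b + c = 74
  9a - 3b + c = 41
  4a - 2b + c = 18
Solving the system yields a = 5, b = 2, c = 2.
So f(s) = 5s^2 + 2s + 2.
The leading coefficient is 5.

5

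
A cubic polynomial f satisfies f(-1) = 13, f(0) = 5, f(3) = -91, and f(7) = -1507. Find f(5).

-515

Using the Lagrange interpolation formula with nodes -1, 0, 3, 7:
  L_0(x) = x(x - 3)(x - 7) / -32
  L_1(x) = (x + 1)(x - 3)(x - 7) / 21
  L_2(x) = (x + 1)x(x - 7) / -48
  L_3(x) = (x + 1)x(x - 3) / 224
Then f(x) = 13·L_0(x) + 5·L_1(x) - 91·L_2(x) - 1507·L_3(x).
Expanding and collecting terms gives f(x) = -5x^3 + 4x^2 + x + 5.
Evaluating at x = 5: f(5) = -515.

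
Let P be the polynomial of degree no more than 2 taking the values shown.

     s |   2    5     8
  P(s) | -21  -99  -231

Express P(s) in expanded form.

Write P(s) = as^2 + bs + c. Substituting each data point gives a linear system:
  4a + 2b + c = -21
  25a + 5b + c = -99
  64a + 8b + c = -231
Solving the system yields a = -3, b = -5, c = 1.
So P(s) = -3s^2 - 5s + 1.
Check: P(2) = -21. ✓

P(s) = -3s^2 - 5s + 1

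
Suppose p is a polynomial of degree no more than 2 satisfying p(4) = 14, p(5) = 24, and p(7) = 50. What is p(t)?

Using the Lagrange interpolation formula with nodes 4, 5, 7:
  L_0(t) = (t - 5)(t - 7) / 3
  L_1(t) = (t - 4)(t - 7) / -2
  L_2(t) = (t - 4)(t - 5) / 6
Then p(t) = 14·L_0(t) + 24·L_1(t) + 50·L_2(t).
Expanding and collecting terms gives p(t) = t^2 + t - 6.
Check: p(7) = 50. ✓

p(t) = t^2 + t - 6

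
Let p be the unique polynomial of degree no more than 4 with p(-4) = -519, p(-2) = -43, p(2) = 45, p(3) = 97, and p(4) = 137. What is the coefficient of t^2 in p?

4

Write p(t) = at^4 + bt^3 + ct^2 + dt + e. Substituting each data point gives a linear system:
  256a - 64b + 16c - 4d + e = -519
  16a - 8b + 4c - 2d + e = -43
  16a + 8b + 4c + 2d + e = 45
  81a + 27b + 9c + 3d + e = 97
  256a + 64b + 16c + 4d + e = 137
Solving the system yields a = -1, b = 5, c = 4, d = 2, e = 1.
So p(t) = -t⁴ + 5t³ + 4t² + 2t + 1.
The coefficient of t^2 is 4.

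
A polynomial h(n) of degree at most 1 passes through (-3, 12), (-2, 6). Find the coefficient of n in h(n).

Write h(n) = an + b. Substituting each data point gives a linear system:
  -3a + b = 12
  -2a + b = 6
Solving the system yields a = -6, b = -6.
So h(n) = -6n - 6.
The leading coefficient is -6.

-6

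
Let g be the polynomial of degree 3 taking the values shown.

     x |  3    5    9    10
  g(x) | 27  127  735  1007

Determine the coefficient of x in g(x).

Write g(x) = ax^3 + bx^2 + cx + d. Substituting each data point gives a linear system:
  27a + 9b + 3c + d = 27
  125a + 25b + 5c + d = 127
  729a + 81b + 9c + d = 735
  1000a + 100b + 10c + d = 1007
Solving the system yields a = 1, b = 0, c = 1, d = -3.
So g(x) = x^3 + x - 3.
The coefficient of x is 1.

1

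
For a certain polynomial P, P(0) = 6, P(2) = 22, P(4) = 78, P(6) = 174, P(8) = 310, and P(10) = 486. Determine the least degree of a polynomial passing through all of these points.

Forward differences of the values at u = 0, 2, 4, 6, 8, 10:
  P  : 6  22  78  174  310  486
  Δ  : 16  56  96  136  176
  Δ^2: 40  40  40  40
  Δ^3: 0  0  0
  Δ^4: 0  0
  Δ^5: 0
The second differences are constant (40) and nonzero, while all higher differences vanish, so the minimal degree is 2.

2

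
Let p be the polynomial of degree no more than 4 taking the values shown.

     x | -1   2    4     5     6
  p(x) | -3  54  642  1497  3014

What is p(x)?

Using the Lagrange interpolation formula with nodes -1, 2, 4, 5, 6:
  L_0(x) = (x - 2)(x - 4)(x - 5)(x - 6) / 630
  L_1(x) = (x + 1)(x - 4)(x - 5)(x - 6) / -72
  L_2(x) = (x + 1)(x - 2)(x - 5)(x - 6) / 20
  L_3(x) = (x + 1)(x - 2)(x - 4)(x - 6) / -18
  L_4(x) = (x + 1)(x - 2)(x - 4)(x - 5) / 56
Then p(x) = -3·L_0(x) + 54·L_1(x) + 642·L_2(x) + 1497·L_3(x) + 3014·L_4(x).
Expanding and collecting terms gives p(x) = 2x^4 + 2x^3 - x^2 + 4x + 2.
Check: p(6) = 3014. ✓

p(x) = 2x^4 + 2x^3 - x^2 + 4x + 2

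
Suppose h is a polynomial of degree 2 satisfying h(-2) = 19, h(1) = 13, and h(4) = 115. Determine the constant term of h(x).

Write h(x) = ax^2 + bx + c. Substituting each data point gives a linear system:
  4a - 2b + c = 19
  a + b + c = 13
  16a + 4b + c = 115
Solving the system yields a = 6, b = 4, c = 3.
So h(x) = 6x^2 + 4x + 3.
The constant term is 3.

3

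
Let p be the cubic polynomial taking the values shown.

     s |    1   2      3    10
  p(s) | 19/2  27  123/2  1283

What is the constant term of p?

Write p(s) = as^3 + bs^2 + cs + d. Substituting each data point gives a linear system:
  a + b + c + d = 19/2
  8a + 4b + 2c + d = 27
  27a + 9b + 3c + d = 123/2
  1000a + 100b + 10c + d = 1283
Solving the system yields a = 1, b = 5/2, c = 3, d = 3.
So p(s) = s³ + (5/2)s² + 3s + 3.
The constant term is 3.

3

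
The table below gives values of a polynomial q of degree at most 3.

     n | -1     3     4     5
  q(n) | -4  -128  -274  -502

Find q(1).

Using the Lagrange interpolation formula with nodes -1, 3, 4, 5:
  L_0(n) = (n - 3)(n - 4)(n - 5) / -120
  L_1(n) = (n + 1)(n - 4)(n - 5) / 8
  L_2(n) = (n + 1)(n - 3)(n - 5) / -5
  L_3(n) = (n + 1)(n - 3)(n - 4) / 12
Then q(n) = -4·L_0(n) - 128·L_1(n) - 274·L_2(n) - 502·L_3(n).
Expanding and collecting terms gives q(n) = -3n³ - 5n² - 2.
Evaluating at n = 1: q(1) = -10.

-10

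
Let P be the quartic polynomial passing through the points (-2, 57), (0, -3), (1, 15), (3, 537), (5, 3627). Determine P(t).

Write P(t) = at^4 + bt^3 + ct^2 + dt + e. Substituting each data point gives a linear system:
  16a - 8b + 4c - 2d + e = 57
  e = -3
  a + b + c + d + e = 15
  81a + 27b + 9c + 3d + e = 537
  625a + 125b + 25c + 5d + e = 3627
Solving the system yields a = 5, b = 3, c = 4, d = 6, e = -3.
So P(t) = 5t^4 + 3t^3 + 4t^2 + 6t - 3.
Check: P(-2) = 57. ✓

P(t) = 5t^4 + 3t^3 + 4t^2 + 6t - 3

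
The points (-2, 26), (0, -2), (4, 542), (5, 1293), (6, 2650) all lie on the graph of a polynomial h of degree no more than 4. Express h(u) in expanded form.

h(u) = 2u^4 + u^2 + 4u - 2

Using the Lagrange interpolation formula with nodes -2, 0, 4, 5, 6:
  L_0(u) = u(u - 4)(u - 5)(u - 6) / 672
  L_1(u) = (u + 2)(u - 4)(u - 5)(u - 6) / -240
  L_2(u) = (u + 2)u(u - 5)(u - 6) / 48
  L_3(u) = (u + 2)u(u - 4)(u - 6) / -35
  L_4(u) = (u + 2)u(u - 4)(u - 5) / 96
Then h(u) = 26·L_0(u) - 2·L_1(u) + 542·L_2(u) + 1293·L_3(u) + 2650·L_4(u).
Expanding and collecting terms gives h(u) = 2u⁴ + u² + 4u - 2.
Check: h(6) = 2650. ✓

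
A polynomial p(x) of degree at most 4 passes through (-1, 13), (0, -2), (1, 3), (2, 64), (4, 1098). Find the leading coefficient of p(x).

Write p(x) = ax^4 + bx^3 + cx^2 + dx + e. Substituting each data point gives a linear system:
  a - b + c - d + e = 13
  e = -2
  a + b + c + d + e = 3
  16a + 8b + 4c + 2d + e = 64
  256a + 64b + 16c + 4d + e = 1098
Solving the system yields a = 5, b = -4, c = 5, d = -1, e = -2.
So p(x) = 5x⁴ - 4x³ + 5x² - x - 2.
The leading coefficient is 5.

5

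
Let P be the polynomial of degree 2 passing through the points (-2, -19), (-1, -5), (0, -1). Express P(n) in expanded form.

P(n) = -5n^2 - n - 1

Write P(n) = an^2 + bn + c. Substituting each data point gives a linear system:
  4a - 2b + c = -19
  a - b + c = -5
  c = -1
Solving the system yields a = -5, b = -1, c = -1.
So P(n) = -5n² - n - 1.
Check: P(-1) = -5. ✓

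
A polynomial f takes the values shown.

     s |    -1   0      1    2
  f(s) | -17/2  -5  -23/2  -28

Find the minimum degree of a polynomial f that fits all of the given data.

2

Forward differences of the values at s = -1, 0, 1, 2:
  f  : -17/2  -5  -23/2  -28
  Δ  : 7/2  -13/2  -33/2
  Δ^2: -10  -10
  Δ^3: 0
The second differences are constant (-10) and nonzero, while all higher differences vanish, so the minimal degree is 2.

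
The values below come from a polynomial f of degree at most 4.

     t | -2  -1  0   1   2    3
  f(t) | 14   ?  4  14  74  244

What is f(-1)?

8

On equispaced nodes a degree-4 polynomial has vanishing fifth forward difference, so
  - f(-2) + 5·f(-1) - 10·f(0) + 10·f(1) - 5·f(2) + f(3) = 0.
Substituting the known values and solving for f(-1):
  5·f(-1) = 40
  f(-1) = 8.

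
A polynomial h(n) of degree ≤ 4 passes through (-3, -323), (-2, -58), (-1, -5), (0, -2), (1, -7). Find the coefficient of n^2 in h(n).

Write h(n) = an^4 + bn^3 + cn^2 + dn + e. Substituting each data point gives a linear system:
  81a - 27b + 9c - 3d + e = -323
  16a - 8b + 4c - 2d + e = -58
  a - b + c - d + e = -5
  e = -2
  a + b + c + d + e = -7
Solving the system yields a = -5, b = -3, c = 1, d = 2, e = -2.
So h(n) = -5n⁴ - 3n³ + n² + 2n - 2.
The coefficient of n^2 is 1.

1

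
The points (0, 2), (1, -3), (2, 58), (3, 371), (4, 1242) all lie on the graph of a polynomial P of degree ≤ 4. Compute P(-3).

353

Using the Lagrange interpolation formula with nodes 0, 1, 2, 3, 4:
  L_0(n) = (n - 1)(n - 2)(n - 3)(n - 4) / 24
  L_1(n) = n(n - 2)(n - 3)(n - 4) / -6
  L_2(n) = n(n - 1)(n - 3)(n - 4) / 4
  L_3(n) = n(n - 1)(n - 2)(n - 4) / -6
  L_4(n) = n(n - 1)(n - 2)(n - 3) / 24
Then P(n) = 2·L_0(n) - 3·L_1(n) + 58·L_2(n) + 371·L_3(n) + 1242·L_4(n).
Expanding and collecting terms gives P(n) = 5n⁴ + n³ - 5n² - 6n + 2.
Evaluating at n = -3: P(-3) = 353.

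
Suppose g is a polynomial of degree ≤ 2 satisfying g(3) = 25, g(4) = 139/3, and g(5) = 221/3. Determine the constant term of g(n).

Write g(n) = an^2 + bn + c. Substituting each data point gives a linear system:
  9a + 3b + c = 25
  16a + 4b + c = 139/3
  25a + 5b + c = 221/3
Solving the system yields a = 3, b = 1/3, c = -3.
So g(n) = 3n^2 + (1/3)n - 3.
The constant term is -3.

-3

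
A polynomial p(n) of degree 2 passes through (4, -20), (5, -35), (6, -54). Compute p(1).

1

Write p(n) = an^2 + bn + c. Substituting each data point gives a linear system:
  16a + 4b + c = -20
  25a + 5b + c = -35
  36a + 6b + c = -54
Solving the system yields a = -2, b = 3, c = 0.
So p(n) = -2n^2 + 3n.
Then p(1) = 1.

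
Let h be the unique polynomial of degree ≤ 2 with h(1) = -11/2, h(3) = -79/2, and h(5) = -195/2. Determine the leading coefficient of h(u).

Write h(u) = au^2 + bu + c. Substituting each data point gives a linear system:
  a + b + c = -11/2
  9a + 3b + c = -79/2
  25a + 5b + c = -195/2
Solving the system yields a = -3, b = -5, c = 5/2.
So h(u) = -3u^2 - 5u + 5/2.
The leading coefficient is -3.

-3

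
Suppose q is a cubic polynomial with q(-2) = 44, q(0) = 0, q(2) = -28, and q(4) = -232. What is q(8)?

-1936

Using the Lagrange interpolation formula with nodes -2, 0, 2, 4:
  L_0(n) = n(n - 2)(n - 4) / -48
  L_1(n) = (n + 2)(n - 2)(n - 4) / 16
  L_2(n) = (n + 2)n(n - 4) / -16
  L_3(n) = (n + 2)n(n - 2) / 48
Then q(n) = 44·L_0(n) + 0·L_1(n) - 28·L_2(n) - 232·L_3(n).
Expanding and collecting terms gives q(n) = -4n³ + 2n² - 2n.
Evaluating at n = 8: q(8) = -1936.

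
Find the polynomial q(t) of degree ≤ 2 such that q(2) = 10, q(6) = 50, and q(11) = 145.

Write q(t) = at^2 + bt + c. Substituting each data point gives a linear system:
  4a + 2b + c = 10
  36a + 6b + c = 50
  121a + 11b + c = 145
Solving the system yields a = 1, b = 2, c = 2.
So q(t) = t^2 + 2t + 2.
Check: q(6) = 50. ✓

q(t) = t^2 + 2t + 2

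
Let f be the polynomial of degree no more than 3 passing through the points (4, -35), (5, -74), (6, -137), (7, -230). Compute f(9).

Using the Lagrange interpolation formula with nodes 4, 5, 6, 7:
  L_0(n) = (n - 5)(n - 6)(n - 7) / -6
  L_1(n) = (n - 4)(n - 6)(n - 7) / 2
  L_2(n) = (n - 4)(n - 5)(n - 7) / -2
  L_3(n) = (n - 4)(n - 5)(n - 6) / 6
Then f(n) = -35·L_0(n) - 74·L_1(n) - 137·L_2(n) - 230·L_3(n).
Expanding and collecting terms gives f(n) = -n^3 + 3n^2 - 5n + 1.
Evaluating at n = 9: f(9) = -530.

-530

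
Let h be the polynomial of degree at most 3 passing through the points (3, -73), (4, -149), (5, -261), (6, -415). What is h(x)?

Write h(x) = ax^3 + bx^2 + cx + d. Substituting each data point gives a linear system:
  27a + 9b + 3c + d = -73
  64a + 16b + 4c + d = -149
  125a + 25b + 5c + d = -261
  216a + 36b + 6c + d = -415
Solving the system yields a = -1, b = -6, c = 3, d = -1.
So h(x) = -x^3 - 6x^2 + 3x - 1.
Check: h(6) = -415. ✓

h(x) = -x^3 - 6x^2 + 3x - 1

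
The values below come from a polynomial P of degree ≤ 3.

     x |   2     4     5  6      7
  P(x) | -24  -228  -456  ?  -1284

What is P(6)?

The 4 known points determine the degree-3 polynomial uniquely.
Write P(x) = ax^3 + bx^2 + cx + d. Substituting each data point gives a linear system:
  8a + 4b + 2c + d = -24
  64a + 16b + 4c + d = -228
  125a + 25b + 5c + d = -456
  343a + 49b + 7c + d = -1284
Solving the system yields a = -4, b = 2, c = -2, d = 4.
So P(x) = -4x^3 + 2x^2 - 2x + 4.
Then P(6) = -800.

-800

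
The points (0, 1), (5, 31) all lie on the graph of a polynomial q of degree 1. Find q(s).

Using the Lagrange interpolation formula with nodes 0, 5:
  L_0(s) = (s - 5) / -5
  L_1(s) = s / 5
Then q(s) = 1·L_0(s) + 31·L_1(s).
Expanding and collecting terms gives q(s) = 6s + 1.
Check: q(0) = 1. ✓

q(s) = 6s + 1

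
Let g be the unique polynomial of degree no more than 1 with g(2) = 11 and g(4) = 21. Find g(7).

Using the Lagrange interpolation formula with nodes 2, 4:
  L_0(x) = (x - 4) / -2
  L_1(x) = (x - 2) / 2
Then g(x) = 11·L_0(x) + 21·L_1(x).
Expanding and collecting terms gives g(x) = 5x + 1.
Evaluating at x = 7: g(7) = 36.

36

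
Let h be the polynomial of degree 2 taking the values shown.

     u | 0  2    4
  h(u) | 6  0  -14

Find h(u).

h(u) = -u^2 - u + 6

Write h(u) = au^2 + bu + c. Substituting each data point gives a linear system:
  c = 6
  4a + 2b + c = 0
  16a + 4b + c = -14
Solving the system yields a = -1, b = -1, c = 6.
So h(u) = -u^2 - u + 6.
Check: h(2) = 0. ✓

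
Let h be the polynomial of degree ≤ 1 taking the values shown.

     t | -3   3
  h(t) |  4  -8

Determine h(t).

Using the Lagrange interpolation formula with nodes -3, 3:
  L_0(t) = (t - 3) / -6
  L_1(t) = (t + 3) / 6
Then h(t) = 4·L_0(t) - 8·L_1(t).
Expanding and collecting terms gives h(t) = -2t - 2.
Check: h(3) = -8. ✓

h(t) = -2t - 2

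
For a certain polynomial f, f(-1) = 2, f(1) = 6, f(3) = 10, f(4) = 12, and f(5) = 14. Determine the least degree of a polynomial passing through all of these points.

Divided differences on the nodes -1, 1, 3, 4, 5:
  order 0: 2  6  10  12  14
  order 1: 2  2  2  2
  order 2: 0  0  0
  order 3: 0  0
  order 4: 0
The order-1 divided differences are all 2 (nonzero) and every higher order vanishes, so the data lies on a polynomial of degree exactly 1.

1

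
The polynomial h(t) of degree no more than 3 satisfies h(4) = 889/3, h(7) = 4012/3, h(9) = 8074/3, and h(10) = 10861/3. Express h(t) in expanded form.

Using the Lagrange interpolation formula with nodes 4, 7, 9, 10:
  L_0(t) = (t - 7)(t - 9)(t - 10) / -90
  L_1(t) = (t - 4)(t - 9)(t - 10) / 18
  L_2(t) = (t - 4)(t - 7)(t - 10) / -10
  L_3(t) = (t - 4)(t - 7)(t - 9) / 18
Then h(t) = 889/3·L_0(t) + 4012/3·L_1(t) + 8074/3·L_2(t) + 10861/3·L_3(t).
Expanding and collecting terms gives h(t) = 3t^3 + 6t^2 + 2t + 1/3.
Check: h(9) = 8074/3. ✓

h(t) = 3t^3 + 6t^2 + 2t + 1/3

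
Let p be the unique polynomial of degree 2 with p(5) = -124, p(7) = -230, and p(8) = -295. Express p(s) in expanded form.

p(s) = -4s^2 - 5s + 1

Using the Lagrange interpolation formula with nodes 5, 7, 8:
  L_0(s) = (s - 7)(s - 8) / 6
  L_1(s) = (s - 5)(s - 8) / -2
  L_2(s) = (s - 5)(s - 7) / 3
Then p(s) = -124·L_0(s) - 230·L_1(s) - 295·L_2(s).
Expanding and collecting terms gives p(s) = -4s² - 5s + 1.
Check: p(5) = -124. ✓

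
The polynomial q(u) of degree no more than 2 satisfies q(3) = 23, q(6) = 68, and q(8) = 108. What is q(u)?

Write q(u) = au^2 + bu + c. Substituting each data point gives a linear system:
  9a + 3b + c = 23
  36a + 6b + c = 68
  64a + 8b + c = 108
Solving the system yields a = 1, b = 6, c = -4.
So q(u) = u² + 6u - 4.
Check: q(3) = 23. ✓

q(u) = u^2 + 6u - 4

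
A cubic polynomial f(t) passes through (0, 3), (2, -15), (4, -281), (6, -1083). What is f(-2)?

61

Using the Lagrange interpolation formula with nodes 0, 2, 4, 6:
  L_0(t) = (t - 2)(t - 4)(t - 6) / -48
  L_1(t) = t(t - 4)(t - 6) / 16
  L_2(t) = t(t - 2)(t - 6) / -16
  L_3(t) = t(t - 2)(t - 4) / 48
Then f(t) = 3·L_0(t) - 15·L_1(t) - 281·L_2(t) - 1083·L_3(t).
Expanding and collecting terms gives f(t) = -6t^3 + 5t^2 + 5t + 3.
Evaluating at t = -2: f(-2) = 61.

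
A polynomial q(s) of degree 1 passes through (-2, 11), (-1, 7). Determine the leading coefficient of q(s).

-4

Write q(s) = as + b. Substituting each data point gives a linear system:
  -2a + b = 11
  -a + b = 7
Solving the system yields a = -4, b = 3.
So q(s) = -4s + 3.
The leading coefficient is -4.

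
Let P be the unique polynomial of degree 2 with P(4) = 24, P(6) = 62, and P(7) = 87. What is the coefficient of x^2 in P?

2

Write P(x) = ax^2 + bx + c. Substituting each data point gives a linear system:
  16a + 4b + c = 24
  36a + 6b + c = 62
  49a + 7b + c = 87
Solving the system yields a = 2, b = -1, c = -4.
So P(x) = 2x^2 - x - 4.
The leading coefficient is 2.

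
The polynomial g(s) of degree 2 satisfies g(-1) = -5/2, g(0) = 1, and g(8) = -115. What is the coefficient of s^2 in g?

Write g(s) = as^2 + bs + c. Substituting each data point gives a linear system:
  a - b + c = -5/2
  c = 1
  64a + 8b + c = -115
Solving the system yields a = -2, b = 3/2, c = 1.
So g(s) = -2s^2 + (3/2)s + 1.
The leading coefficient is -2.

-2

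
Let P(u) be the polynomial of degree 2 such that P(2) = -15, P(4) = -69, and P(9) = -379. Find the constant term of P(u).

Write P(u) = au^2 + bu + c. Substituting each data point gives a linear system:
  4a + 2b + c = -15
  16a + 4b + c = -69
  81a + 9b + c = -379
Solving the system yields a = -5, b = 3, c = -1.
So P(u) = -5u^2 + 3u - 1.
The constant term is -1.

-1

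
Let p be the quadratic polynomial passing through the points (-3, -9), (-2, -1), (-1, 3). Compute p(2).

-9

Forward differences of the values at t = -3, -2, -1:
  p  : -9  -1  3
  Δ  : 8  4
  Δ^2: -4
The second differences are constant, confirming degree 2.
Interpolating (Newton forward form) and evaluating at t = 2 gives p(2) = -9.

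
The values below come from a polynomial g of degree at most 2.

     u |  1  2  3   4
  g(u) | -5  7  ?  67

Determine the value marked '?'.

On equispaced nodes a degree-2 polynomial has vanishing third forward difference, so
  - g(1) + 3·g(2) - 3·g(3) + g(4) = 0.
Substituting the known values and solving for g(3):
  -3·g(3) = -93
  g(3) = 31.

31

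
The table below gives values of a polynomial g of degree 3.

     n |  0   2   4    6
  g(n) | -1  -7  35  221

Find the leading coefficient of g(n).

Write g(n) = an^3 + bn^2 + cn + d. Substituting each data point gives a linear system:
  d = -1
  8a + 4b + 2c + d = -7
  64a + 16b + 4c + d = 35
  216a + 36b + 6c + d = 221
Solving the system yields a = 2, b = -6, c = 1, d = -1.
So g(n) = 2n^3 - 6n^2 + n - 1.
The leading coefficient is 2.

2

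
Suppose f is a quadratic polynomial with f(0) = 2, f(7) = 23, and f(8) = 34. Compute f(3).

Using the Lagrange interpolation formula with nodes 0, 7, 8:
  L_0(u) = (u - 7)(u - 8) / 56
  L_1(u) = u(u - 8) / -7
  L_2(u) = u(u - 7) / 8
Then f(u) = 2·L_0(u) + 23·L_1(u) + 34·L_2(u).
Expanding and collecting terms gives f(u) = u^2 - 4u + 2.
Evaluating at u = 3: f(3) = -1.

-1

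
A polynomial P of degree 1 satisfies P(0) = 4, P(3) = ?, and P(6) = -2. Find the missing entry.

1

The 2 known points determine the degree-1 polynomial uniquely.
Write P(s) = as + b. Substituting each data point gives a linear system:
  b = 4
  6a + b = -2
Solving the system yields a = -1, b = 4.
So P(s) = -s + 4.
Then P(3) = 1.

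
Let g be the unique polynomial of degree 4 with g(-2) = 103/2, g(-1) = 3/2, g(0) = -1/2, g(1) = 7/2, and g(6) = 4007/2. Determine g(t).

g(t) = 2t^4 - 3t^3 + t^2 + 4t - 1/2

Write g(t) = at^4 + bt^3 + ct^2 + dt + e. Substituting each data point gives a linear system:
  16a - 8b + 4c - 2d + e = 103/2
  a - b + c - d + e = 3/2
  e = -1/2
  a + b + c + d + e = 7/2
  1296a + 216b + 36c + 6d + e = 4007/2
Solving the system yields a = 2, b = -3, c = 1, d = 4, e = -1/2.
So g(t) = 2t⁴ - 3t³ + t² + 4t - 1/2.
Check: g(-2) = 103/2. ✓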